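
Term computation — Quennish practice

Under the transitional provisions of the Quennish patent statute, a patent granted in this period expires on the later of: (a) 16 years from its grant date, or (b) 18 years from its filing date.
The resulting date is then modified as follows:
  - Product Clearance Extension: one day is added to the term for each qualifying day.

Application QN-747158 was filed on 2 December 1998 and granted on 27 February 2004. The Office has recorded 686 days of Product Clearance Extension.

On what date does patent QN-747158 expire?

January 13, 2022

(a) grant + 16 years → 27 February 2020.
(b) filing + 18 years → 2 December 2016.
Later of the two: 27 February 2020.
Product Clearance Extension: +686 days → 13 January 2022.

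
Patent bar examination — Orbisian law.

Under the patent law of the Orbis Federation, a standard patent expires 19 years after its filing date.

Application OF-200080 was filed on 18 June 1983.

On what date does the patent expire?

2002-06-18

Filing date + 19 years → 18 June 2002.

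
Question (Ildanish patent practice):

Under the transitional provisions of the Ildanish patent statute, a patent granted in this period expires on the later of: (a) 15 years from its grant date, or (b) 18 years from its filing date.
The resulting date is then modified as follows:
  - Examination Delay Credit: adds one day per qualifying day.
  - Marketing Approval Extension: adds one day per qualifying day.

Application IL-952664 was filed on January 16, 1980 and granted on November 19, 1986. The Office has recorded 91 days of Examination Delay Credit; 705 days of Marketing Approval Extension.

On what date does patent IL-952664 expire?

January 24, 2004

(a) grant + 15 years → 19 November 2001.
(b) filing + 18 years → 16 January 1998.
Later of the two: 19 November 2001.
Examination Delay Credit: +91 days → 18 February 2002.
Marketing Approval Extension: +705 days → 24 January 2004.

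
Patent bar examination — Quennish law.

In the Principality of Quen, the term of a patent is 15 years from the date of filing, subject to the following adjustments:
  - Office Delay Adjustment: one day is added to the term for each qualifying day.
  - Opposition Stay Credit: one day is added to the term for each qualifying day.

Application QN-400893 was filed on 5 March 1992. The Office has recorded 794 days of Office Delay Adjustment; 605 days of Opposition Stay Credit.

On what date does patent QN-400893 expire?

January 2, 2011

Base term: filing date + 15 years → 5 March 2007.
Office Delay Adjustment: +794 days → 7 May 2009.
Opposition Stay Credit: +605 days → 2 January 2011.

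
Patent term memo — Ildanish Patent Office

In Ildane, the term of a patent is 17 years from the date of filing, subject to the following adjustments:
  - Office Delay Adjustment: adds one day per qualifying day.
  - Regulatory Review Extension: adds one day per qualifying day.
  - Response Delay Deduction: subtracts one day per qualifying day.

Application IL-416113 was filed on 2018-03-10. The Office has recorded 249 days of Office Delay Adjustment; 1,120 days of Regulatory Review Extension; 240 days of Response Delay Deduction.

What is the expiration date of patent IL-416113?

Base term: filing date + 17 years → 10 March 2035.
Office Delay Adjustment: +249 days → 14 November 2035.
Regulatory Review Extension: +1120 days → 8 December 2038.
Response Delay Deduction: −240 days → 12 April 2038.

April 12, 2038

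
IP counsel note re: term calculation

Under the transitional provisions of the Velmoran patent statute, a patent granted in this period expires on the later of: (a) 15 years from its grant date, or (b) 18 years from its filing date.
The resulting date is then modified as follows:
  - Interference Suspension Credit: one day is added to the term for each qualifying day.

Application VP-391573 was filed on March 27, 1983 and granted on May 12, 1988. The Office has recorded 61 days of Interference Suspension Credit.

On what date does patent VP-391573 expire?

(a) grant + 15 years → 12 May 2003.
(b) filing + 18 years → 27 March 2001.
Later of the two: 12 May 2003.
Interference Suspension Credit: +61 days → 12 July 2003.

2003-07-12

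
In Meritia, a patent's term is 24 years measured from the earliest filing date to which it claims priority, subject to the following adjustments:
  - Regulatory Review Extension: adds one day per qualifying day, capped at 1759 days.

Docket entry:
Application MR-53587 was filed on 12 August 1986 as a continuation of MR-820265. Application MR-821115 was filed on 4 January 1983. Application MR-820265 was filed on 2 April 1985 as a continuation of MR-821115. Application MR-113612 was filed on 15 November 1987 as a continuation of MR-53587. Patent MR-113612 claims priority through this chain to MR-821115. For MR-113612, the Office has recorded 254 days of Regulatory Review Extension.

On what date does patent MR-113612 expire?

Earliest priority filing: 4 January 1983.
Base term: 4 January 1983 + 24 years → 4 January 2007.
Regulatory Review Extension: 254 days (within the 1759-day cap) → +254 days → 15 September 2007.

2007-09-15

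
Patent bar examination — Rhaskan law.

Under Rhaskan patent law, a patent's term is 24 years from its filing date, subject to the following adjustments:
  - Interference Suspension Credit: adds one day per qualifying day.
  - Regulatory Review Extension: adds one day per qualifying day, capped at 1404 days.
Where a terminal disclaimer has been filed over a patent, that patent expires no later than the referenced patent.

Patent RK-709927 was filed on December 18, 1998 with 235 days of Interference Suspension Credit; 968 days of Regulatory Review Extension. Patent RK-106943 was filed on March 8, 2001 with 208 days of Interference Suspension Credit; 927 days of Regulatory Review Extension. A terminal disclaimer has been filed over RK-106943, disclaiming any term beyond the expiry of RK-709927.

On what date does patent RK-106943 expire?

Natural term of RK-106943:
  Base: filing + 24 years → 8 March 2025.
  Interference Suspension Credit: +208 days → 2 October 2025.
  Regulatory Review Extension: 927 days (within the 1404-day cap) → +927 days → 16 April 2028.
Expiry of referenced patent RK-709927:
  Base: filing + 24 years → 18 December 2022.
  Interference Suspension Credit: +235 days → 10 August 2023.
  Regulatory Review Extension: 968 days (within the 1404-day cap) → +968 days → 4 April 2026.
Terminal disclaimer: RK-106943 expires on the earlier of 16 April 2028 and 4 April 2026.

April 4, 2026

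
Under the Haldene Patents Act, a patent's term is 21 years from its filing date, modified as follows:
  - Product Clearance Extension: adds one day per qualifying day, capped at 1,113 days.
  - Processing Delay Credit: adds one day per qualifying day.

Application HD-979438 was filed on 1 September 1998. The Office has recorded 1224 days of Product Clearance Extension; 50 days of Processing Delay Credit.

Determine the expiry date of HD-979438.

2022-11-07

Base term: filing date + 21 years → 1 September 2019.
Product Clearance Extension: 1224 days claimed exceeds the 1113-day cap, so +1113 days → 18 September 2022.
Processing Delay Credit: +50 days → 7 November 2022.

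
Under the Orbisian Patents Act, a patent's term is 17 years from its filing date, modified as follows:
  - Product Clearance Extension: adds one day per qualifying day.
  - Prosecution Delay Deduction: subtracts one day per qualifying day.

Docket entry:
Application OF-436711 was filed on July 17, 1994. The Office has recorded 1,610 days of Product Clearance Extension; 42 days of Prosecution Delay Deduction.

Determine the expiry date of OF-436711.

Base term: filing date + 17 years → 17 July 2011.
Product Clearance Extension: +1610 days → 13 December 2015.
Prosecution Delay Deduction: −42 days → 1 November 2015.

November 1, 2015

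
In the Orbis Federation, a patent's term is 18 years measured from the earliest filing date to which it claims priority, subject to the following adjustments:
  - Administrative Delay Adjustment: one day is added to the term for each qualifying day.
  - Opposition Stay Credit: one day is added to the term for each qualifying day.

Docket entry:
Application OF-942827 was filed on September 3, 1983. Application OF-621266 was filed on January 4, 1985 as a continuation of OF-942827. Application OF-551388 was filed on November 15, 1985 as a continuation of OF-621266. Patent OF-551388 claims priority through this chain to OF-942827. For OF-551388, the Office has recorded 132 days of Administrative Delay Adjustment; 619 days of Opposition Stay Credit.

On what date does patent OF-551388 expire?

2003-09-24

Earliest priority filing: 3 September 1983.
Base term: 3 September 1983 + 18 years → 3 September 2001.
Administrative Delay Adjustment: +132 days → 13 January 2002.
Opposition Stay Credit: +619 days → 24 September 2003.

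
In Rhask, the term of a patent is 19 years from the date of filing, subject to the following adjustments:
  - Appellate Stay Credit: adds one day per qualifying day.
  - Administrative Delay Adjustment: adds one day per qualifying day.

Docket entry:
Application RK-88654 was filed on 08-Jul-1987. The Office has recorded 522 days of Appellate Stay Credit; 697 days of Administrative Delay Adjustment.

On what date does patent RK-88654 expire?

Base term: filing date + 19 years → 8 July 2006.
Appellate Stay Credit: +522 days → 12 December 2007.
Administrative Delay Adjustment: +697 days → 8 November 2009.

November 8, 2009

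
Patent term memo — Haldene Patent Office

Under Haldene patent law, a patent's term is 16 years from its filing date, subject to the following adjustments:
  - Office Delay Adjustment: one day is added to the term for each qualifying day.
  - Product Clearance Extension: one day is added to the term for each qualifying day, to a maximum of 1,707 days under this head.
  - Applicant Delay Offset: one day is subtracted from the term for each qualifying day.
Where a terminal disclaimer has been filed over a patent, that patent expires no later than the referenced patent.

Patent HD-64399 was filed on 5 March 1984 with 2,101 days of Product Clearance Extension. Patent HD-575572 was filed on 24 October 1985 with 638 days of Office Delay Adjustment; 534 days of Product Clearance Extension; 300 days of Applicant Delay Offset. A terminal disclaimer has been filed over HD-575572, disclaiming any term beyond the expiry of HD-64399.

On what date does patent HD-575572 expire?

Natural term of HD-575572:
  Base: filing + 16 years → 24 October 2001.
  Office Delay Adjustment: +638 days → 24 July 2003.
  Product Clearance Extension: 534 days (within the 1707-day cap) → +534 days → 8 January 2005.
  Applicant Delay Offset: −300 days → 14 March 2004.
Expiry of referenced patent HD-64399:
  Base: filing + 16 years → 5 March 2000.
  Product Clearance Extension: 2101 days claimed exceeds the 1707-day cap, so +1707 days → 6 November 2004.
Terminal disclaimer: HD-575572 expires on the earlier of 14 March 2004 and 6 November 2004.

March 14, 2004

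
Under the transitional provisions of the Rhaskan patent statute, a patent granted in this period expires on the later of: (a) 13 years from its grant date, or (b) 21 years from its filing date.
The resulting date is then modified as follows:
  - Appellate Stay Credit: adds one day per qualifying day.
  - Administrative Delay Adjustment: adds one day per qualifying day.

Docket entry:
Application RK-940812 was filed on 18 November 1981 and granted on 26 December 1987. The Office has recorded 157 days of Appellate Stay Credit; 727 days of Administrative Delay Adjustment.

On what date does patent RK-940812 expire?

(a) grant + 13 years → 26 December 2000.
(b) filing + 21 years → 18 November 2002.
Later of the two: 18 November 2002.
Appellate Stay Credit: +157 days → 24 April 2003.
Administrative Delay Adjustment: +727 days → 20 April 2005.

April 20, 2005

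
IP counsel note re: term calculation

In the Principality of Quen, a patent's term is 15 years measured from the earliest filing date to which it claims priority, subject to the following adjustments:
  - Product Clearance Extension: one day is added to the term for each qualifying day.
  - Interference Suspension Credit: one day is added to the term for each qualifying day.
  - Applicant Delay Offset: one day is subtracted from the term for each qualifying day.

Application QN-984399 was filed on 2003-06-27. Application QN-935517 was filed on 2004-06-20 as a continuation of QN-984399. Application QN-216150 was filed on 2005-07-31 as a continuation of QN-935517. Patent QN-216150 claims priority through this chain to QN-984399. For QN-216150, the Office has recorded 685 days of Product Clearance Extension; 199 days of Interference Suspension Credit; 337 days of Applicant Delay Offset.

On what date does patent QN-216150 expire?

Earliest priority filing: 27 June 2003.
Base term: 27 June 2003 + 15 years → 27 June 2018.
Product Clearance Extension: +685 days → 12 May 2020.
Interference Suspension Credit: +199 days → 27 November 2020.
Applicant Delay Offset: −337 days → 26 December 2019.

2019-12-26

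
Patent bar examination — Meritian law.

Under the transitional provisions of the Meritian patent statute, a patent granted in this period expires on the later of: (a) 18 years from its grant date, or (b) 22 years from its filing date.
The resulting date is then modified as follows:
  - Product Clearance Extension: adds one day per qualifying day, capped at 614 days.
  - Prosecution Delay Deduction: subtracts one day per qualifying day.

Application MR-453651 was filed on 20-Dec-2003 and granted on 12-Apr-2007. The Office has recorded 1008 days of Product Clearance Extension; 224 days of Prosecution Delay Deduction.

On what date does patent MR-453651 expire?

2027-01-14

(a) grant + 18 years → 12 April 2025.
(b) filing + 22 years → 20 December 2025.
Later of the two: 20 December 2025.
Product Clearance Extension: 1008 days claimed exceeds the 614-day cap, so +614 days → 26 August 2027.
Prosecution Delay Deduction: −224 days → 14 January 2027.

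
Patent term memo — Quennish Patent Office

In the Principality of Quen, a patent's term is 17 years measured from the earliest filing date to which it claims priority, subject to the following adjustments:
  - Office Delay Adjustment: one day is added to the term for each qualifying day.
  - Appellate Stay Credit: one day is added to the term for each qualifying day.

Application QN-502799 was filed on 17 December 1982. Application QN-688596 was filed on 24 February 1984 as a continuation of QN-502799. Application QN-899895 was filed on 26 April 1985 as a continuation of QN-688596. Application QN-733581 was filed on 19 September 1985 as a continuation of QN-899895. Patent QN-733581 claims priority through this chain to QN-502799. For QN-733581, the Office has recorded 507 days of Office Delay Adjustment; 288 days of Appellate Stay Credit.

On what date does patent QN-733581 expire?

February 19, 2002

Earliest priority filing: 17 December 1982.
Base term: 17 December 1982 + 17 years → 17 December 1999.
Office Delay Adjustment: +507 days → 7 May 2001.
Appellate Stay Credit: +288 days → 19 February 2002.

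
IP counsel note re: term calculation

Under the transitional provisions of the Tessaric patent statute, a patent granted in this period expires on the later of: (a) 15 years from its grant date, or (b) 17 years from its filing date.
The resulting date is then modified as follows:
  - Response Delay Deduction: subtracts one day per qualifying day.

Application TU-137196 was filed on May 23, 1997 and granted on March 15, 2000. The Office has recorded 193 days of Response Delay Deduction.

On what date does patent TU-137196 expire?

(a) grant + 15 years → 15 March 2015.
(b) filing + 17 years → 23 May 2014.
Later of the two: 15 March 2015.
Response Delay Deduction: −193 days → 3 September 2014.

2014-09-03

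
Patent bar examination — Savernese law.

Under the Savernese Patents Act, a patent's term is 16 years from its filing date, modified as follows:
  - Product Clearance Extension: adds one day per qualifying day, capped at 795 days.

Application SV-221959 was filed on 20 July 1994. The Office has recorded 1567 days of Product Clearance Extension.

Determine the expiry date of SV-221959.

2012-09-22

Base term: filing date + 16 years → 20 July 2010.
Product Clearance Extension: 1567 days claimed exceeds the 795-day cap, so +795 days → 22 September 2012.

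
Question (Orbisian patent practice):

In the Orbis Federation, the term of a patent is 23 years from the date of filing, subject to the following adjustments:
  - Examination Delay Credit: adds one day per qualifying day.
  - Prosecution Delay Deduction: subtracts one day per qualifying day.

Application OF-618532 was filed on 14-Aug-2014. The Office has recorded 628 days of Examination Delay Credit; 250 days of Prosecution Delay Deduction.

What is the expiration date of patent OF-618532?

Base term: filing date + 23 years → 14 August 2037.
Examination Delay Credit: +628 days → 4 May 2039.
Prosecution Delay Deduction: −250 days → 27 August 2038.

August 27, 2038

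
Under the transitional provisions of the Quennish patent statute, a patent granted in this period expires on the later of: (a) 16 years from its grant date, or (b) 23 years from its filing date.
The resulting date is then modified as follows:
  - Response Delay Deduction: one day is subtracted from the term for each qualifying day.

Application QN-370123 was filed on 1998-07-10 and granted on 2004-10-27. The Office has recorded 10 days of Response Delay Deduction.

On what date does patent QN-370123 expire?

(a) grant + 16 years → 27 October 2020.
(b) filing + 23 years → 10 July 2021.
Later of the two: 10 July 2021.
Response Delay Deduction: −10 days → 30 June 2021.

June 30, 2021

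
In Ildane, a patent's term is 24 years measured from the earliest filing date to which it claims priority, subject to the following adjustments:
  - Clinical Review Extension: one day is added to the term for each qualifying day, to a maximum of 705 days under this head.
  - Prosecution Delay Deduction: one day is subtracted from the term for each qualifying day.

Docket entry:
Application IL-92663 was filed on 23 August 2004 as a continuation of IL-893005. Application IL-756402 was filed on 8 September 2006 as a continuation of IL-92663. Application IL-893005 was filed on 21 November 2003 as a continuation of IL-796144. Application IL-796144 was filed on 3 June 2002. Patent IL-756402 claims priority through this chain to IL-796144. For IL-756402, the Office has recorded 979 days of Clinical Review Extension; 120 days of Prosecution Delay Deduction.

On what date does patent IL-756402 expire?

January 9, 2028

Earliest priority filing: 3 June 2002.
Base term: 3 June 2002 + 24 years → 3 June 2026.
Clinical Review Extension: 979 days claimed exceeds the 705-day cap, so +705 days → 8 May 2028.
Prosecution Delay Deduction: −120 days → 9 January 2028.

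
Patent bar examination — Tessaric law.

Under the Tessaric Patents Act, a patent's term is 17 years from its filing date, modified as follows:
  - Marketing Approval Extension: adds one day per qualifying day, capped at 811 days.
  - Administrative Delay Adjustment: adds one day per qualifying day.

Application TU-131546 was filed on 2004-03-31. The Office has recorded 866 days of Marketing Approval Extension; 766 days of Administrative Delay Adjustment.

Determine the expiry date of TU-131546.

July 25, 2025

Base term: filing date + 17 years → 31 March 2021.
Marketing Approval Extension: 866 days claimed exceeds the 811-day cap, so +811 days → 20 June 2023.
Administrative Delay Adjustment: +766 days → 25 July 2025.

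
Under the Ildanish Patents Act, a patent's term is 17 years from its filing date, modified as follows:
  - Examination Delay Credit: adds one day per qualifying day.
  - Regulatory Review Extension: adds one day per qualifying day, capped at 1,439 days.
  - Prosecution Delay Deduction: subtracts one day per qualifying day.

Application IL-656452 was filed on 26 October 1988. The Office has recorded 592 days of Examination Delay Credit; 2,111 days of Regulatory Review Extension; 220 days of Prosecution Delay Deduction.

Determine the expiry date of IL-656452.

2010-10-11

Base term: filing date + 17 years → 26 October 2005.
Examination Delay Credit: +592 days → 10 June 2007.
Regulatory Review Extension: 2111 days claimed exceeds the 1439-day cap, so +1439 days → 19 May 2011.
Prosecution Delay Deduction: −220 days → 11 October 2010.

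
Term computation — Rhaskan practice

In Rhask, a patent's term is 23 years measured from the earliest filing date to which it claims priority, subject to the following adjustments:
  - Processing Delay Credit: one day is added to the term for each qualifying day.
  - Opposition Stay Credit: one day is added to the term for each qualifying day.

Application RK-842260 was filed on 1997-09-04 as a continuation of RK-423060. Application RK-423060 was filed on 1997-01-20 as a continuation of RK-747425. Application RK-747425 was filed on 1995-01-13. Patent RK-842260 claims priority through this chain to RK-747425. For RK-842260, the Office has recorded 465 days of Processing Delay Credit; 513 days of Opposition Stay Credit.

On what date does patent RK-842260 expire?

2020-09-17

Earliest priority filing: 13 January 1995.
Base term: 13 January 1995 + 23 years → 13 January 2018.
Processing Delay Credit: +465 days → 23 April 2019.
Opposition Stay Credit: +513 days → 17 September 2020.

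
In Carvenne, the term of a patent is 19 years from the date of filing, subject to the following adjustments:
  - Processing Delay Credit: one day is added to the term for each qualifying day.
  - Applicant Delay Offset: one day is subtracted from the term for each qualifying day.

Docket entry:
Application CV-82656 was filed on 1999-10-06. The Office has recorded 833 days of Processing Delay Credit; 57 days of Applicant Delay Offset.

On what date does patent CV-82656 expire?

Base term: filing date + 19 years → 6 October 2018.
Processing Delay Credit: +833 days → 16 January 2021.
Applicant Delay Offset: −57 days → 20 November 2020.

2020-11-20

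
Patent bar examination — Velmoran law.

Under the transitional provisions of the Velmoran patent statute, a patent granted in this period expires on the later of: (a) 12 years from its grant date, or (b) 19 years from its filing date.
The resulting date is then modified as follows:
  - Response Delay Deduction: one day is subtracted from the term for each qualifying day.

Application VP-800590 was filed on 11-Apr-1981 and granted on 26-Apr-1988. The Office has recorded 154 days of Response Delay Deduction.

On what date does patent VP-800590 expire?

(a) grant + 12 years → 26 April 2000.
(b) filing + 19 years → 11 April 2000.
Later of the two: 26 April 2000.
Response Delay Deduction: −154 days → 24 November 1999.

November 24, 1999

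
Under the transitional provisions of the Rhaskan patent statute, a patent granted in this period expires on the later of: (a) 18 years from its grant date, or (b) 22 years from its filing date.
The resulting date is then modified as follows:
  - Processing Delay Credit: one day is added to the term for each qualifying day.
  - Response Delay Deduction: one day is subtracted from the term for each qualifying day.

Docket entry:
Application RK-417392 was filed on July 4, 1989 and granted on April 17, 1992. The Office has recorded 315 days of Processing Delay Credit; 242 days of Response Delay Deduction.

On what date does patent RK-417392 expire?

September 15, 2011

(a) grant + 18 years → 17 April 2010.
(b) filing + 22 years → 4 July 2011.
Later of the two: 4 July 2011.
Processing Delay Credit: +315 days → 14 May 2012.
Response Delay Deduction: −242 days → 15 September 2011.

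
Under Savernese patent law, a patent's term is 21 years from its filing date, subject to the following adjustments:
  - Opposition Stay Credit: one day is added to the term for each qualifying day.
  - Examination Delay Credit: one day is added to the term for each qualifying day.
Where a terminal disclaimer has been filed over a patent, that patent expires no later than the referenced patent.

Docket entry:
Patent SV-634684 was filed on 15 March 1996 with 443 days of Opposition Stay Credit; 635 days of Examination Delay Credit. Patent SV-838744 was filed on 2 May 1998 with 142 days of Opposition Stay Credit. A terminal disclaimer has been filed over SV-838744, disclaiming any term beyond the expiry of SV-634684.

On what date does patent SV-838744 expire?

2019-09-21

Natural term of SV-838744:
  Base: filing + 21 years → 2 May 2019.
  Opposition Stay Credit: +142 days → 21 September 2019.
Expiry of referenced patent SV-634684:
  Base: filing + 21 years → 15 March 2017.
  Opposition Stay Credit: +443 days → 1 June 2018.
  Examination Delay Credit: +635 days → 26 February 2020.
Terminal disclaimer: SV-838744 expires on the earlier of 21 September 2019 and 26 February 2020.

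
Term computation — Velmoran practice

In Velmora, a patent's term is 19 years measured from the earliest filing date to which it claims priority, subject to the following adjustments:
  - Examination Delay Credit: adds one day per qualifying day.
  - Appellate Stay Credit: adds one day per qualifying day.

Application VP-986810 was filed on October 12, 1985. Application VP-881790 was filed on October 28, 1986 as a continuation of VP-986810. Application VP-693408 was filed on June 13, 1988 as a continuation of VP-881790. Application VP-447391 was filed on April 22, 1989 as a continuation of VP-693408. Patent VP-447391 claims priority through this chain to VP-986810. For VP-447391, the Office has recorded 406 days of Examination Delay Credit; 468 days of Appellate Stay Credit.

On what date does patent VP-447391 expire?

Earliest priority filing: 12 October 1985.
Base term: 12 October 1985 + 19 years → 12 October 2004.
Examination Delay Credit: +406 days → 22 November 2005.
Appellate Stay Credit: +468 days → 5 March 2007.

2007-03-05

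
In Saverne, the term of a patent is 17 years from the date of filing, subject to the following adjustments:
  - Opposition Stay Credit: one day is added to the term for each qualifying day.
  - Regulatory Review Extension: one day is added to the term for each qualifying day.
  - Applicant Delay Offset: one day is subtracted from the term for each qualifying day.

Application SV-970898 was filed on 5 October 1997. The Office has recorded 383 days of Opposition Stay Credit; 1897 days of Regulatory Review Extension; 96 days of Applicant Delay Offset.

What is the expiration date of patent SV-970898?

Base term: filing date + 17 years → 5 October 2014.
Opposition Stay Credit: +383 days → 23 October 2015.
Regulatory Review Extension: +1897 days → 1 January 2021.
Applicant Delay Offset: −96 days → 27 September 2020.

September 27, 2020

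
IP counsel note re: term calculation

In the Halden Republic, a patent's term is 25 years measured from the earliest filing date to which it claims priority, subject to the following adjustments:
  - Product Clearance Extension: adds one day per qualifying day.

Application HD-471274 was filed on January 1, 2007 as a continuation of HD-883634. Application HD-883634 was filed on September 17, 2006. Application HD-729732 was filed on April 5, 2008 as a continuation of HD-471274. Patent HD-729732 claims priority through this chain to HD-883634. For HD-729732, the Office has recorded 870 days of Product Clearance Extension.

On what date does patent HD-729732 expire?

Earliest priority filing: 17 September 2006.
Base term: 17 September 2006 + 25 years → 17 September 2031.
Product Clearance Extension: +870 days → 3 February 2034.

2034-02-03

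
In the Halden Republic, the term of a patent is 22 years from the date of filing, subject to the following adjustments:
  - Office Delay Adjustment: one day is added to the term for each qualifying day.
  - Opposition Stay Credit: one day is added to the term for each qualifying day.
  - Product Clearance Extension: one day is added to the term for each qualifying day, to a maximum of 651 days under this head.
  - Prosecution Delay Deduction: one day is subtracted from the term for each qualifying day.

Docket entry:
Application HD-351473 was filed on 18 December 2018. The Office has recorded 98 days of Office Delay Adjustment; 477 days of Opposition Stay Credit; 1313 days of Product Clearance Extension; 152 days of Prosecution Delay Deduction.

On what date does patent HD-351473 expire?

Base term: filing date + 22 years → 18 December 2040.
Office Delay Adjustment: +98 days → 26 March 2041.
Opposition Stay Credit: +477 days → 16 July 2042.
Product Clearance Extension: 1313 days claimed exceeds the 651-day cap, so +651 days → 27 April 2044.
Prosecution Delay Deduction: −152 days → 27 November 2043.

November 27, 2043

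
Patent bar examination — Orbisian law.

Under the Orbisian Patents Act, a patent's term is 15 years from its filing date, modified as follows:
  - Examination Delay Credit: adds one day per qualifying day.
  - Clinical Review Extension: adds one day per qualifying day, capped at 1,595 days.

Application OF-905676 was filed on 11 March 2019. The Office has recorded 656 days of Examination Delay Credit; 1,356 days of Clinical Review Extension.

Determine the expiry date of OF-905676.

Base term: filing date + 15 years → 11 March 2034.
Examination Delay Credit: +656 days → 27 December 2035.
Clinical Review Extension: 1356 days (within the 1595-day cap) → +1356 days → 13 September 2039.

September 13, 2039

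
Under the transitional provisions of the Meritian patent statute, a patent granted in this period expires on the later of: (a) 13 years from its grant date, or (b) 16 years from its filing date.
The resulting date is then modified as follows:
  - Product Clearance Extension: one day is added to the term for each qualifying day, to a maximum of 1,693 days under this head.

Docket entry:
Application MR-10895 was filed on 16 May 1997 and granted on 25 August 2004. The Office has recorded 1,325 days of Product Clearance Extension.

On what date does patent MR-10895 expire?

2021-04-11

(a) grant + 13 years → 25 August 2017.
(b) filing + 16 years → 16 May 2013.
Later of the two: 25 August 2017.
Product Clearance Extension: 1325 days (within the 1693-day cap) → +1325 days → 11 April 2021.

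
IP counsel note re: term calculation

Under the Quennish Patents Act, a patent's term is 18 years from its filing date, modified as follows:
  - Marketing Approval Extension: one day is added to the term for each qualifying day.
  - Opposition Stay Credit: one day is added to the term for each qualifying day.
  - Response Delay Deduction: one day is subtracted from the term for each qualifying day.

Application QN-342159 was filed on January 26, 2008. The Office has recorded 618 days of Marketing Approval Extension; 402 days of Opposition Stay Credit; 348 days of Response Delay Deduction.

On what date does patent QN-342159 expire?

Base term: filing date + 18 years → 26 January 2026.
Marketing Approval Extension: +618 days → 6 October 2027.
Opposition Stay Credit: +402 days → 11 November 2028.
Response Delay Deduction: −348 days → 29 November 2027.

November 29, 2027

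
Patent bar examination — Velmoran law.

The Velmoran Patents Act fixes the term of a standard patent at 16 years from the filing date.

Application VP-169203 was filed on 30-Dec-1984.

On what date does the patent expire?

2000-12-30

Filing date + 16 years → 30 December 2000.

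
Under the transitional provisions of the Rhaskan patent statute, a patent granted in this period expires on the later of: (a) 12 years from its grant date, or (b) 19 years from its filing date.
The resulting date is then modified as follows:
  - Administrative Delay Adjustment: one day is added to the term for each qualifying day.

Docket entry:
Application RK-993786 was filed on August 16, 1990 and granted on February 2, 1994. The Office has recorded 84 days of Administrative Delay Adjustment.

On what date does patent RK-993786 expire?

(a) grant + 12 years → 2 February 2006.
(b) filing + 19 years → 16 August 2009.
Later of the two: 16 August 2009.
Administrative Delay Adjustment: +84 days → 8 November 2009.

November 8, 2009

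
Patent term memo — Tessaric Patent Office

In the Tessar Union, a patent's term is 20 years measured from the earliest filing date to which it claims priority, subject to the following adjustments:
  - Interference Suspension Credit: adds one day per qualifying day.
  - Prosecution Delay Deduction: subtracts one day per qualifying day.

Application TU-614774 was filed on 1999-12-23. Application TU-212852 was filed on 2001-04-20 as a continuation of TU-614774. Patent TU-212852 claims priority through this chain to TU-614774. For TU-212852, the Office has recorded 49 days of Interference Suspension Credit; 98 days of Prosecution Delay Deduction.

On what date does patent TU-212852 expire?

2019-11-04

Earliest priority filing: 23 December 1999.
Base term: 23 December 1999 + 20 years → 23 December 2019.
Interference Suspension Credit: +49 days → 10 February 2020.
Prosecution Delay Deduction: −98 days → 4 November 2019.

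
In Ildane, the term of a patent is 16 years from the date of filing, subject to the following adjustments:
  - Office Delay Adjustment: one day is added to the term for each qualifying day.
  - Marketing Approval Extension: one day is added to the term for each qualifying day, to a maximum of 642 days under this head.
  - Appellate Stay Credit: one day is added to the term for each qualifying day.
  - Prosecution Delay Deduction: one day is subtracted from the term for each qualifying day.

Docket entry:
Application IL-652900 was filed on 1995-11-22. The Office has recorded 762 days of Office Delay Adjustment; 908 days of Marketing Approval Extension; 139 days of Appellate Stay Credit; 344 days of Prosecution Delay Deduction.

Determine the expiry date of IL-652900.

Base term: filing date + 16 years → 22 November 2011.
Office Delay Adjustment: +762 days → 23 December 2013.
Marketing Approval Extension: 908 days claimed exceeds the 642-day cap, so +642 days → 26 September 2015.
Appellate Stay Credit: +139 days → 12 February 2016.
Prosecution Delay Deduction: −344 days → 5 March 2015.

2015-03-05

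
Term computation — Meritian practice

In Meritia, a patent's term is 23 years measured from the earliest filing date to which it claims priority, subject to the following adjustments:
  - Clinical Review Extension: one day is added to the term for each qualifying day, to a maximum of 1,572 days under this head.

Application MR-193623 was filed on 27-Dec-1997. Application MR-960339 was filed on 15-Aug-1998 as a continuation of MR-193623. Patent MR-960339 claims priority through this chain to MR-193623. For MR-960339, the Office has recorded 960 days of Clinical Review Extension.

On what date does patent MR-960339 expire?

2023-08-14

Earliest priority filing: 27 December 1997.
Base term: 27 December 1997 + 23 years → 27 December 2020.
Clinical Review Extension: 960 days (within the 1572-day cap) → +960 days → 14 August 2023.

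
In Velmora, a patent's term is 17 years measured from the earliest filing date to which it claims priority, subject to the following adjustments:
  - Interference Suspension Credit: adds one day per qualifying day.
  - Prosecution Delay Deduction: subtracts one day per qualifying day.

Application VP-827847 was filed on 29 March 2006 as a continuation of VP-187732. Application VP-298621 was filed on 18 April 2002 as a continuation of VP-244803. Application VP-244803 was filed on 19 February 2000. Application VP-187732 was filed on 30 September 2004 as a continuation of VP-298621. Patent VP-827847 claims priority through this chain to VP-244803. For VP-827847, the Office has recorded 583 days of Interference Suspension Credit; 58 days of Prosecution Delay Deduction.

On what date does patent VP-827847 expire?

2018-07-29

Earliest priority filing: 19 February 2000.
Base term: 19 February 2000 + 17 years → 19 February 2017.
Interference Suspension Credit: +583 days → 25 September 2018.
Prosecution Delay Deduction: −58 days → 29 July 2018.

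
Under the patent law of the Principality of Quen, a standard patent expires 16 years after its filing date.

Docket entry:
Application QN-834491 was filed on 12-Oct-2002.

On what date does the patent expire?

2018-10-12

Filing date + 16 years → 12 October 2018.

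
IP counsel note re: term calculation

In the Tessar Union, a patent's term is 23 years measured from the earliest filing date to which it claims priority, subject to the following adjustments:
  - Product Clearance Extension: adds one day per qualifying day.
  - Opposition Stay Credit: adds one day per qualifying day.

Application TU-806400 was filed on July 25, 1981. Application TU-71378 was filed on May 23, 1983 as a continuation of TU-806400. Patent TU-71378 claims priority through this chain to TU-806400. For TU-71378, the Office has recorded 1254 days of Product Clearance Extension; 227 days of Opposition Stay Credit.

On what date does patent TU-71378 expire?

2008-08-14

Earliest priority filing: 25 July 1981.
Base term: 25 July 1981 + 23 years → 25 July 2004.
Product Clearance Extension: +1254 days → 31 December 2007.
Opposition Stay Credit: +227 days → 14 August 2008.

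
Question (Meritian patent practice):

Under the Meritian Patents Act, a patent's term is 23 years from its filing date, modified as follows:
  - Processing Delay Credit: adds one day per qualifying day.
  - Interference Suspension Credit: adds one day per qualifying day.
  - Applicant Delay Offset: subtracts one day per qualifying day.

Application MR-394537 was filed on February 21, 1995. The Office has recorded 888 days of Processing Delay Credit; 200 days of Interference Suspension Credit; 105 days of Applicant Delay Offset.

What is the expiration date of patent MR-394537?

Base term: filing date + 23 years → 21 February 2018.
Processing Delay Credit: +888 days → 28 July 2020.
Interference Suspension Credit: +200 days → 13 February 2021.
Applicant Delay Offset: −105 days → 31 October 2020.

October 31, 2020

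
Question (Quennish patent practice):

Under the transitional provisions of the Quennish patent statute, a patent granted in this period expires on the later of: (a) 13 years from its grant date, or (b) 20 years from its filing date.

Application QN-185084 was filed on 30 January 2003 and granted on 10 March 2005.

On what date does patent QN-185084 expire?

2023-01-30

(a) grant + 13 years → 10 March 2018.
(b) filing + 20 years → 30 January 2023.
Later of the two: 30 January 2023.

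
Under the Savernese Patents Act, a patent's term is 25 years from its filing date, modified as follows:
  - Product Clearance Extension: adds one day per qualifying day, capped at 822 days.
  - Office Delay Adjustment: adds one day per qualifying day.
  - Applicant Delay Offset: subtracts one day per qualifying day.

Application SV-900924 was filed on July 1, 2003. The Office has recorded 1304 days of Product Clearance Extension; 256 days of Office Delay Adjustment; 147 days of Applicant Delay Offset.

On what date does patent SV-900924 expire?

2031-01-18

Base term: filing date + 25 years → 1 July 2028.
Product Clearance Extension: 1304 days claimed exceeds the 822-day cap, so +822 days → 1 October 2030.
Office Delay Adjustment: +256 days → 14 June 2031.
Applicant Delay Offset: −147 days → 18 January 2031.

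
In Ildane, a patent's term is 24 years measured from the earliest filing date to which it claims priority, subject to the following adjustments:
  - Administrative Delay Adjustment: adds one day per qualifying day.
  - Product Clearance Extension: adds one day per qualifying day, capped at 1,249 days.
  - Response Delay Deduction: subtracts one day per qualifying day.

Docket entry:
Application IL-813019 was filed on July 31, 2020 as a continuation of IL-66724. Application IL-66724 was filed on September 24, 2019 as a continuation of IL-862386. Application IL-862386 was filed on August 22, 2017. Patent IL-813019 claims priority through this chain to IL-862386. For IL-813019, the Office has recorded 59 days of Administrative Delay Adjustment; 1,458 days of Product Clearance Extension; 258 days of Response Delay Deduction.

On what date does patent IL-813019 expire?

July 7, 2044

Earliest priority filing: 22 August 2017.
Base term: 22 August 2017 + 24 years → 22 August 2041.
Administrative Delay Adjustment: +59 days → 20 October 2041.
Product Clearance Extension: 1458 days claimed exceeds the 1249-day cap, so +1249 days → 22 March 2045.
Response Delay Deduction: −258 days → 7 July 2044.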